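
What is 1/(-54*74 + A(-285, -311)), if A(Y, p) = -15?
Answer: -1/4011 ≈ -0.00024931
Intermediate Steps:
1/(-54*74 + A(-285, -311)) = 1/(-54*74 - 15) = 1/(-3996 - 15) = 1/(-4011) = -1/4011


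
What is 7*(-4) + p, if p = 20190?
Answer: 20162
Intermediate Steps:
7*(-4) + p = 7*(-4) + 20190 = -28 + 20190 = 20162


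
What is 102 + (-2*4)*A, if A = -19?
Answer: 254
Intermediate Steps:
102 + (-2*4)*A = 102 - 2*4*(-19) = 102 - 8*(-19) = 102 + 152 = 254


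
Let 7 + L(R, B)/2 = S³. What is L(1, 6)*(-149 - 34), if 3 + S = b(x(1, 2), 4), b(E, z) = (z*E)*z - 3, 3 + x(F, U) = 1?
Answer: 20085714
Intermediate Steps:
x(F, U) = -2 (x(F, U) = -3 + 1 = -2)
b(E, z) = -3 + E*z² (b(E, z) = (E*z)*z - 3 = E*z² - 3 = -3 + E*z²)
S = -38 (S = -3 + (-3 - 2*4²) = -3 + (-3 - 2*16) = -3 + (-3 - 32) = -3 - 35 = -38)
L(R, B) = -109758 (L(R, B) = -14 + 2*(-38)³ = -14 + 2*(-54872) = -14 - 109744 = -109758)
L(1, 6)*(-149 - 34) = -109758*(-149 - 34) = -109758*(-183) = 20085714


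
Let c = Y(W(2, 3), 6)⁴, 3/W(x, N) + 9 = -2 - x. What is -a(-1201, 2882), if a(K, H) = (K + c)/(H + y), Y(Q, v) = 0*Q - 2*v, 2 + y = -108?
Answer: -19535/2772 ≈ -7.0473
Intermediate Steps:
W(x, N) = 3/(-11 - x) (W(x, N) = 3/(-9 + (-2 - x)) = 3/(-11 - x))
y = -110 (y = -2 - 108 = -110)
Y(Q, v) = -2*v (Y(Q, v) = 0 - 2*v = -2*v)
c = 20736 (c = (-2*6)⁴ = (-12)⁴ = 20736)
a(K, H) = (20736 + K)/(-110 + H) (a(K, H) = (K + 20736)/(H - 110) = (20736 + K)/(-110 + H))
-a(-1201, 2882) = -(20736 - 1201)/(-110 + 2882) = -19535/2772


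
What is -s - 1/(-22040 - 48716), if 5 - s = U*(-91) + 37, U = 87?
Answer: -557911059/70756 ≈ -7885.0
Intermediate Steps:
s = 7885 (s = 5 - (87*(-91) + 37) = 5 - (-7917 + 37) = 5 - 1*(-7880) = 5 + 7880 = 7885)
-s - 1/(-22040 - 48716) = -1*7885 - 1/(-22040 - 48716) = -7885 - 1/(-70756) = -7885 - 1*(-1/70756) = -7885 + 1/70756 = -557911059/70756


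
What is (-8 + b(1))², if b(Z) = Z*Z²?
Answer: 49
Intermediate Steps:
b(Z) = Z³
(-8 + b(1))² = (-8 + 1³)² = (-8 + 1)² = (-7)² = 49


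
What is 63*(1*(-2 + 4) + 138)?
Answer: 8820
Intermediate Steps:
63*(1*(-2 + 4) + 138) = 63*(1*2 + 138) = 63*(2 + 138) = 63*140 = 8820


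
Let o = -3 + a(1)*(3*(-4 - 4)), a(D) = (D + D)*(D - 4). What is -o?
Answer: -141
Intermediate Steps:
a(D) = 2*D*(-4 + D) (a(D) = (2*D)*(-4 + D) = 2*D*(-4 + D))
o = 141 (o = -3 + (2*1*(-4 + 1))*(3*(-4 - 4)) = -3 + (2*1*(-3))*(3*(-8)) = -3 - 6*(-24) = -3 + 144 = 141)
-o = -1*141 = -141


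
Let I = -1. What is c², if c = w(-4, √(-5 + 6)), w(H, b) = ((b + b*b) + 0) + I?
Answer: 1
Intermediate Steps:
w(H, b) = -1 + b + b² (w(H, b) = ((b + b*b) + 0) - 1 = ((b + b²) + 0) - 1 = (b + b²) - 1 = -1 + b + b²)
c = 1 (c = -1 + √(-5 + 6) + (√(-5 + 6))² = -1 + √1 + (√1)² = -1 + 1 + 1² = -1 + 1 + 1 = 1)
c² = 1² = 1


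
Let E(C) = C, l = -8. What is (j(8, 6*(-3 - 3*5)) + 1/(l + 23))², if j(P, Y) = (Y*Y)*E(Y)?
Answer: 357046684871041/225 ≈ 1.5869e+12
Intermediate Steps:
j(P, Y) = Y³ (j(P, Y) = (Y*Y)*Y = Y²*Y = Y³)
(j(8, 6*(-3 - 3*5)) + 1/(l + 23))² = ((6*(-3 - 3*5))³ + 1/(-8 + 23))² = ((6*(-3 - 15))³ + 1/15)² = ((6*(-18))³ + 1/15)² = ((-108)³ + 1/15)² = (-1259712 + 1/15)² = (-18895679/15)² = 357046684871041/225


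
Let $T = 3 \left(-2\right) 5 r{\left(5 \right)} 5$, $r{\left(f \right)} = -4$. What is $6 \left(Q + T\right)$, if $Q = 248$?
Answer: $5088$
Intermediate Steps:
$T = 600$ ($T = 3 \left(-2\right) 5 \left(-4\right) 5 = \left(-6\right) 5 \left(-4\right) 5 = \left(-30\right) \left(-4\right) 5 = 120 \cdot 5 = 600$)
$6 \left(Q + T\right) = 6 \left(248 + 600\right) = 6 \cdot 848 = 5088$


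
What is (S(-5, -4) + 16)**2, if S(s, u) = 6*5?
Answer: 2116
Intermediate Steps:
S(s, u) = 30
(S(-5, -4) + 16)**2 = (30 + 16)**2 = 46**2 = 2116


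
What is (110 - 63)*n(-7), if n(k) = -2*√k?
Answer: -94*I*√7 ≈ -248.7*I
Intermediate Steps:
(110 - 63)*n(-7) = (110 - 63)*(-2*I*√7) = 47*(-2*I*√7) = -94*I*√7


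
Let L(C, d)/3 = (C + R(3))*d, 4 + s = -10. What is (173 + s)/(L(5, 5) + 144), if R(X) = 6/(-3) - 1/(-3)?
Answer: 159/194 ≈ 0.81959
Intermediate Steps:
s = -14 (s = -4 - 10 = -14)
R(X) = -5/3 (R(X) = 6*(-⅓) - 1*(-⅓) = -2 + ⅓ = -5/3)
L(C, d) = 3*d*(-5/3 + C) (L(C, d) = 3*((C - 5/3)*d) = 3*((-5/3 + C)*d) = 3*(d*(-5/3 + C)) = 3*d*(-5/3 + C))
(173 + s)/(L(5, 5) + 144) = (173 - 14)/(5*(-5 + 3*5) + 144) = 159/(5*(-5 + 15) + 144) = 159/(5*10 + 144) = 159/(50 + 144) = 159/194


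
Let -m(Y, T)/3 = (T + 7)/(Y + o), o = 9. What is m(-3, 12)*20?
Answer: -190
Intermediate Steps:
m(Y, T) = -3*(7 + T)/(9 + Y) (m(Y, T) = -3*(T + 7)/(Y + 9) = -3*(7 + T)/(9 + Y))
m(-3, 12)*20 = (3*(-7 - 1*12)/(9 - 3))*20 = (3*(-7 - 12)/6)*20 = (3*(⅙)*(-19))*20 = -19/2*20 = -190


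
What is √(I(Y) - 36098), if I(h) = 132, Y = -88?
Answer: 7*I*√734 ≈ 189.65*I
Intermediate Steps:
√(I(Y) - 36098) = √(132 - 36098) = √(-35966) = 7*I*√734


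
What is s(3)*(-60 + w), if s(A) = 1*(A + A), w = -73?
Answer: -798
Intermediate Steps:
s(A) = 2*A (s(A) = 1*(2*A) = 2*A)
s(3)*(-60 + w) = (2*3)*(-60 - 73) = 6*(-133) = -798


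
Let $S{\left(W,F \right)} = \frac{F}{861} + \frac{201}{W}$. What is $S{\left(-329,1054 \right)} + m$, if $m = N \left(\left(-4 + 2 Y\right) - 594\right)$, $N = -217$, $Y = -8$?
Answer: $\frac{770252423}{5781} \approx 1.3324 \cdot 10^{5}$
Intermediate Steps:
$m = 133238$ ($m = - 217 \left(\left(-4 + 2 \left(-8\right)\right) - 594\right) = - 217 \left(\left(-4 - 16\right) - 594\right) = - 217 \left(-20 - 594\right) = \left(-217\right) \left(-614\right) = 133238$)
$S{\left(W,F \right)} = \frac{201}{W} + \frac{F}{861}$ ($S{\left(W,F \right)} = F \frac{1}{861} + \frac{201}{W} = \frac{F}{861} + \frac{201}{W} = \frac{201}{W} + \frac{F}{861}$)
$S{\left(-329,1054 \right)} + m = \left(\frac{201}{-329} + \frac{1}{861} \cdot 1054\right) + 133238 = \left(201 \left(- \frac{1}{329}\right) + \frac{1054}{861}\right) + 133238 = \left(- \frac{201}{329} + \frac{1054}{861}\right) + 133238 = \frac{3545}{5781} + 133238 = \frac{770252423}{5781}$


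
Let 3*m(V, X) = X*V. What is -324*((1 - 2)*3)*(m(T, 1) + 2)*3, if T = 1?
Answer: 6804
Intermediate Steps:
m(V, X) = V*X/3 (m(V, X) = (X*V)/3 = (V*X)/3 = V*X/3)
-324*((1 - 2)*3)*(m(T, 1) + 2)*3 = -324*((1 - 2)*3)*((⅓)*1*1 + 2)*3 = -324*(-1*3)*(⅓ + 2)*3 = -324*(-3*7/3)*3 = -(-2268)*3 = -324*(-21) = 6804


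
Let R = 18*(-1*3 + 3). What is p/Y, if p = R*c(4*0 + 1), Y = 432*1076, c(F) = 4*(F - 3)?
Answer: 0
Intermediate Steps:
c(F) = -12 + 4*F (c(F) = 4*(-3 + F) = -12 + 4*F)
R = 0 (R = 18*(-3 + 3) = 18*0 = 0)
Y = 464832
p = 0 (p = 0*(-12 + 4*(4*0 + 1)) = 0*(-12 + 4*(0 + 1)) = 0*(-12 + 4*1) = 0*(-12 + 4) = 0*(-8) = 0)
p/Y = 0/464832 = 0*(1/464832) = 0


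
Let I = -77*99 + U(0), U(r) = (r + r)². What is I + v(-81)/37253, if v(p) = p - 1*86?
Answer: -283979786/37253 ≈ -7623.0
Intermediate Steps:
U(r) = 4*r² (U(r) = (2*r)² = 4*r²)
v(p) = -86 + p (v(p) = p - 86 = -86 + p)
I = -7623 (I = -77*99 + 4*0² = -7623 + 4*0 = -7623 + 0 = -7623)
I + v(-81)/37253 = -7623 + (-86 - 81)/37253 = -7623 - 167*1/37253 = -7623 - 167/37253 = -283979786/37253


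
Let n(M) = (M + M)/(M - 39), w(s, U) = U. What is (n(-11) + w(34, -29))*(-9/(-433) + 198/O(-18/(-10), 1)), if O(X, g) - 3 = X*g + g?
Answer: -306256734/313925 ≈ -975.57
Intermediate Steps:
O(X, g) = 3 + g + X*g (O(X, g) = 3 + (X*g + g) = 3 + (g + X*g) = 3 + g + X*g)
n(M) = 2*M/(-39 + M) (n(M) = (2*M)/(-39 + M) = 2*M/(-39 + M))
(n(-11) + w(34, -29))*(-9/(-433) + 198/O(-18/(-10), 1)) = (2*(-11)/(-39 - 11) - 29)*(-9/(-433) + 198/(3 + 1 - 18/(-10)*1)) = (2*(-11)/(-50) - 29)*(-9*(-1/433) + 198/(3 + 1 - 18*(-1/10)*1)) = (2*(-11)*(-1/50) - 29)*(9/433 + 198/(3 + 1 + (9/5)*1)) = (11/25 - 29)*(9/433 + 198/(3 + 1 + 9/5)) = -714*(9/433 + 198/(29/5))/25 = -714*(9/433 + 198*(5/29))/25 = -714*(9/433 + 990/29)/25 = -714/25*428931/12557 = -306256734/313925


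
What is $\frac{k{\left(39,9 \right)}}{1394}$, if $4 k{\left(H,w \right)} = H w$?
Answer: $\frac{351}{5576} \approx 0.062948$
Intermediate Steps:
$k{\left(H,w \right)} = \frac{H w}{4}$
$\frac{k{\left(39,9 \right)}}{1394} = \frac{\frac{1}{4} \cdot 39 \cdot 9}{1394} = \frac{351}{4} \cdot \frac{1}{1394} = \frac{351}{5576}$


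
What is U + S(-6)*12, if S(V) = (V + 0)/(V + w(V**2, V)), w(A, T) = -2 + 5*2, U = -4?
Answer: -40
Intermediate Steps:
w(A, T) = 8 (w(A, T) = -2 + 10 = 8)
S(V) = V/(8 + V) (S(V) = (V + 0)/(V + 8) = V/(8 + V))
U + S(-6)*12 = -4 - 6/(8 - 6)*12 = -4 - 6/2*12 = -4 - 6*1/2*12 = -4 - 3*12 = -4 - 36 = -40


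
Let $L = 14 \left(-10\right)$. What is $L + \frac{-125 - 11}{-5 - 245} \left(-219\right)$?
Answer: $- \frac{32392}{125} \approx -259.14$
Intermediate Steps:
$L = -140$
$L + \frac{-125 - 11}{-5 - 245} \left(-219\right) = -140 + \frac{-125 - 11}{-5 - 245} \left(-219\right) = -140 + - \frac{136}{-250} \left(-219\right) = -140 + \left(-136\right) \left(- \frac{1}{250}\right) \left(-219\right) = -140 + \frac{68}{125} \left(-219\right) = -140 - \frac{14892}{125} = - \frac{32392}{125}$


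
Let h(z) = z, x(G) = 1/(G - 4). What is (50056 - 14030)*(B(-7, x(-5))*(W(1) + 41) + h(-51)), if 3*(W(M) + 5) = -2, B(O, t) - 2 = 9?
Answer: 36494338/3 ≈ 1.2165e+7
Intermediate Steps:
x(G) = 1/(-4 + G)
B(O, t) = 11 (B(O, t) = 2 + 9 = 11)
W(M) = -17/3 (W(M) = -5 + (⅓)*(-2) = -5 - ⅔ = -17/3)
(50056 - 14030)*(B(-7, x(-5))*(W(1) + 41) + h(-51)) = (50056 - 14030)*(11*(-17/3 + 41) - 51) = 36026*(11*(106/3) - 51) = 36026*(1166/3 - 51) = 36026*(1013/3) = 36494338/3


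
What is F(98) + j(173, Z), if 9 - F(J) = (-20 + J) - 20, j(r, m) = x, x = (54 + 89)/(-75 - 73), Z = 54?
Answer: -7395/148 ≈ -49.966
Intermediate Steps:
x = -143/148 (x = 143/(-148) = 143*(-1/148) = -143/148 ≈ -0.96622)
j(r, m) = -143/148
F(J) = 49 - J (F(J) = 9 - ((-20 + J) - 20) = 9 - (-40 + J) = 9 + (40 - J) = 49 - J)
F(98) + j(173, Z) = (49 - 1*98) - 143/148 = (49 - 98) - 143/148 = -49 - 143/148 = -7395/148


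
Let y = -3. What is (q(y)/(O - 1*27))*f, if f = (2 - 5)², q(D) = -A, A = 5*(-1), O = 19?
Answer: -45/8 ≈ -5.6250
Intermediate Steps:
A = -5
q(D) = 5 (q(D) = -1*(-5) = 5)
f = 9 (f = (-3)² = 9)
(q(y)/(O - 1*27))*f = (5/(19 - 1*27))*9 = (5/(19 - 27))*9 = (5/(-8))*9 = (5*(-⅛))*9 = -5/8*9 = -45/8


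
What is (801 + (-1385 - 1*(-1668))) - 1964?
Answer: -880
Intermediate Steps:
(801 + (-1385 - 1*(-1668))) - 1964 = (801 + (-1385 + 1668)) - 1964 = (801 + 283) - 1964 = 1084 - 1964 = -880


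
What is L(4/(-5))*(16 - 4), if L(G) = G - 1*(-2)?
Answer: 72/5 ≈ 14.400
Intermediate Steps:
L(G) = 2 + G (L(G) = G + 2 = 2 + G)
L(4/(-5))*(16 - 4) = (2 + 4/(-5))*(16 - 4) = (2 + 4*(-⅕))*12 = (2 - ⅘)*12 = (6/5)*12 = 72/5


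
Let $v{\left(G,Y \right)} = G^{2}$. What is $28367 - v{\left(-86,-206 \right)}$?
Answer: $20971$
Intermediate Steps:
$28367 - v{\left(-86,-206 \right)} = 28367 - \left(-86\right)^{2} = 28367 - 7396 = 20971$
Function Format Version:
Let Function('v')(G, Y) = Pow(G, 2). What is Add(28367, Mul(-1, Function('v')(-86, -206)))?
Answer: 20971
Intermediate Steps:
Add(28367, Mul(-1, Function('v')(-86, -206))) = Add(28367, Mul(-1, Pow(-86, 2))) = Add(28367, Mul(-1, 7396)) = Add(28367, -7396) = 20971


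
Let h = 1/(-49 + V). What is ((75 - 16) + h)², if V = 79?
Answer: 3136441/900 ≈ 3484.9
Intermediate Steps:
h = 1/30 (h = 1/(-49 + 79) = 1/30 ≈ 0.033333)
((75 - 16) + h)² = ((75 - 16) + 1/30)² = (59 + 1/30)² = (1771/30)² = 3136441/900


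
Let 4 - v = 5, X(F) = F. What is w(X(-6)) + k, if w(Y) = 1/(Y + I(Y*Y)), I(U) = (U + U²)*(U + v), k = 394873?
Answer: 18406610023/46614 ≈ 3.9487e+5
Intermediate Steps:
v = -1 (v = 4 - 1*5 = 4 - 5 = -1)
I(U) = (-1 + U)*(U + U²) (I(U) = (U + U²)*(U - 1) = (U + U²)*(-1 + U) = (-1 + U)*(U + U²))
w(Y) = 1/(Y + Y⁶ - Y²) (w(Y) = 1/(Y + ((Y*Y)³ - Y*Y)) = 1/(Y + ((Y²)³ - Y²)) = 1/(Y + (Y⁶ - Y²)) = 1/(Y + Y⁶ - Y²))
w(X(-6)) + k = 1/((-6)*(1 + (-6)⁵ - 1*(-6))) + 394873 = -1/(6*(1 - 7776 + 6)) + 394873 = -⅙/(-7769) + 394873 = -⅙*(-1/7769) + 394873 = 1/46614 + 394873 = 18406610023/46614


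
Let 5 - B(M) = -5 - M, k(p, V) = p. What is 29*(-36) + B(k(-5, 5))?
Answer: -1039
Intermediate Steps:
B(M) = 10 + M (B(M) = 5 - (-5 - M) = 5 + (5 + M) = 10 + M)
29*(-36) + B(k(-5, 5)) = 29*(-36) + (10 - 5) = -1044 + 5 = -1039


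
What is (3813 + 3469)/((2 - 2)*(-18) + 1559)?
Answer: 7282/1559 ≈ 4.6709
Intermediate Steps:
(3813 + 3469)/((2 - 2)*(-18) + 1559) = 7282/(0*(-18) + 1559) = 7282/(0 + 1559) = 7282/1559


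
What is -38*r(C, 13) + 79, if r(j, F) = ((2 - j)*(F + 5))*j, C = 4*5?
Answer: 246319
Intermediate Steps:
C = 20
r(j, F) = j*(2 - j)*(5 + F) (r(j, F) = ((2 - j)*(5 + F))*j = j*(2 - j)*(5 + F))
-38*r(C, 13) + 79 = -760*(10 - 5*20 + 2*13 - 1*13*20) + 79 = -760*(10 - 100 + 26 - 260) + 79 = -760*(-324) + 79 = -38*(-6480) + 79 = 246240 + 79 = 246319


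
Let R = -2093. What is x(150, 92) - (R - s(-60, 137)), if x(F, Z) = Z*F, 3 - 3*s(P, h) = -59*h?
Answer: 55765/3 ≈ 18588.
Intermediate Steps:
s(P, h) = 1 + 59*h/3 (s(P, h) = 1 - (-59)*h/3 = 1 + 59*h/3)
x(F, Z) = F*Z
x(150, 92) - (R - s(-60, 137)) = 150*92 - (-2093 - (1 + (59/3)*137)) = 13800 - (-2093 - (1 + 8083/3)) = 13800 - (-2093 - 1*8086/3) = 13800 - (-2093 - 8086/3) = 13800 - 1*(-14365/3) = 13800 + 14365/3 = 55765/3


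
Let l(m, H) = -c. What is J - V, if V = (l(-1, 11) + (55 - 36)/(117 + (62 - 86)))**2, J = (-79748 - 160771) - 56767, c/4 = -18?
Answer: -2616317839/8649 ≈ -3.0250e+5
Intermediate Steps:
c = -72 (c = 4*(-18) = -72)
l(m, H) = 72 (l(m, H) = -1*(-72) = 72)
J = -297286 (J = -240519 - 56767 = -297286)
V = 45091225/8649 (V = (72 + (55 - 36)/(117 + (62 - 86)))**2 = (72 + 19/(117 - 24))**2 = (72 + 19/93)**2 = (6715/93)**2 = 45091225/8649 ≈ 5213.5)
J - V = -297286 - 1*45091225/8649 = -297286 - 45091225/8649 = -2616317839/8649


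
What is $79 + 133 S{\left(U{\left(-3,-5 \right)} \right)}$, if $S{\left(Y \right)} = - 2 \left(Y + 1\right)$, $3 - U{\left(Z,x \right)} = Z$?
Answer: $-1783$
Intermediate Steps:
$U{\left(Z,x \right)} = 3 - Z$
$S{\left(Y \right)} = -2 - 2 Y$ ($S{\left(Y \right)} = - 2 \left(1 + Y\right) = -2 - 2 Y$)
$79 + 133 S{\left(U{\left(-3,-5 \right)} \right)} = 79 + 133 \left(-2 - 2 \left(3 - -3\right)\right) = 79 + 133 \left(-2 - 2 \left(3 + 3\right)\right) = 79 + 133 \left(-2 - 12\right) = 79 + 133 \left(-14\right) = 79 - 1862 = -1783$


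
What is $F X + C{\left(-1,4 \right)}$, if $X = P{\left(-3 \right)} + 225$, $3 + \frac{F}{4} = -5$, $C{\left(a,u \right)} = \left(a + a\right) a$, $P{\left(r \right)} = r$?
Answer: $-7102$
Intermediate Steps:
$C{\left(a,u \right)} = 2 a^{2}$ ($C{\left(a,u \right)} = 2 a a = 2 a^{2}$)
$F = -32$ ($F = -12 + 4 \left(-5\right) = -12 - 20 = -32$)
$X = 222$ ($X = -3 + 225 = 222$)
$F X + C{\left(-1,4 \right)} = \left(-32\right) 222 + 2 \left(-1\right)^{2} = -7104 + 2 \cdot 1 = -7104 + 2 = -7102$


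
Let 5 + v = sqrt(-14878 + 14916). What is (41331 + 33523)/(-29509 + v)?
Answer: -1104620478/435538079 - 37427*sqrt(38)/435538079 ≈ -2.5368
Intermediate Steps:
v = -5 + sqrt(38) (v = -5 + sqrt(-14878 + 14916) = -5 + sqrt(38) ≈ 1.1644)
(41331 + 33523)/(-29509 + v) = (41331 + 33523)/(-29509 + (-5 + sqrt(38))) = 74854/(-29514 + sqrt(38))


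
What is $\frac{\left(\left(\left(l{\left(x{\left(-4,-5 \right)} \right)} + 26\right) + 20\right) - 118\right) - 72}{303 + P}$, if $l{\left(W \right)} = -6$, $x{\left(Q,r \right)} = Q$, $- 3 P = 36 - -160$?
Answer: $- \frac{450}{713} \approx -0.63114$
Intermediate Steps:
$P = - \frac{196}{3}$ ($P = - \frac{36 - -160}{3} = - \frac{36 + 160}{3} = \left(- \frac{1}{3}\right) 196 = - \frac{196}{3} \approx -65.333$)
$\frac{\left(\left(\left(l{\left(x{\left(-4,-5 \right)} \right)} + 26\right) + 20\right) - 118\right) - 72}{303 + P} = \frac{\left(\left(\left(-6 + 26\right) + 20\right) - 118\right) - 72}{303 - \frac{196}{3}} = \frac{\left(\left(20 + 20\right) - 118\right) - 72}{\frac{713}{3}} = \left(\left(40 - 118\right) - 72\right) \frac{3}{713} = \left(-78 - 72\right) \frac{3}{713} = \left(-150\right) \frac{3}{713} = - \frac{450}{713}$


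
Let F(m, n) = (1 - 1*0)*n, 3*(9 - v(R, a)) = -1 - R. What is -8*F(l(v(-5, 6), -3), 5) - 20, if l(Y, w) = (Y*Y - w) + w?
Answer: -60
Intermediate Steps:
v(R, a) = 28/3 + R/3 (v(R, a) = 9 - (-1 - R)/3 = 9 + (⅓ + R/3) = 28/3 + R/3)
l(Y, w) = Y² (l(Y, w) = (Y² - w) + w = Y²)
F(m, n) = n (F(m, n) = (1 + 0)*n = 1*n = n)
-8*F(l(v(-5, 6), -3), 5) - 20 = -8*5 - 20 = -40 - 20 = -60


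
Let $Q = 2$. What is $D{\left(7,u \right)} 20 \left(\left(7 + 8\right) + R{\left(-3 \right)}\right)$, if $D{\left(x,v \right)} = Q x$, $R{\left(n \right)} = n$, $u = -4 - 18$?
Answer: $3360$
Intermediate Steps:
$u = -22$ ($u = -4 - 18 = -22$)
$D{\left(x,v \right)} = 2 x$
$D{\left(7,u \right)} 20 \left(\left(7 + 8\right) + R{\left(-3 \right)}\right) = 2 \cdot 7 \cdot 20 \left(\left(7 + 8\right) - 3\right) = 14 \cdot 20 \left(15 - 3\right) = 280 \cdot 12 = 3360$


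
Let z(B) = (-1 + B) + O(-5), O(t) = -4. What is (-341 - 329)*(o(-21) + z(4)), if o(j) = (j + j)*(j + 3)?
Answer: -505850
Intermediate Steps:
o(j) = 2*j*(3 + j) (o(j) = (2*j)*(3 + j) = 2*j*(3 + j))
z(B) = -5 + B (z(B) = (-1 + B) - 4 = -5 + B)
(-341 - 329)*(o(-21) + z(4)) = (-341 - 329)*(2*(-21)*(3 - 21) + (-5 + 4)) = -670*(2*(-21)*(-18) - 1) = -670*(756 - 1) = -670*755 = -505850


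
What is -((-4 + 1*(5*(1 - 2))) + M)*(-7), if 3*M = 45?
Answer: 42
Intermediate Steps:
M = 15 (M = (⅓)*45 = 15)
-((-4 + 1*(5*(1 - 2))) + M)*(-7) = -((-4 + 1*(5*(1 - 2))) + 15)*(-7) = -((-4 + 1*(5*(-1))) + 15)*(-7) = -((-4 + 1*(-5)) + 15)*(-7) = -((-4 - 5) + 15)*(-7) = -(-9 + 15)*(-7) = -6*(-7) = -1*(-42) = 42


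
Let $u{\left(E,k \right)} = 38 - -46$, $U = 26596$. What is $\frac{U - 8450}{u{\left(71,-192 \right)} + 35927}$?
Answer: $\frac{18146}{36011} \approx 0.5039$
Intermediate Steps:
$u{\left(E,k \right)} = 84$ ($u{\left(E,k \right)} = 38 + 46 = 84$)
$\frac{U - 8450}{u{\left(71,-192 \right)} + 35927} = \frac{26596 - 8450}{84 + 35927} = \frac{18146}{36011}$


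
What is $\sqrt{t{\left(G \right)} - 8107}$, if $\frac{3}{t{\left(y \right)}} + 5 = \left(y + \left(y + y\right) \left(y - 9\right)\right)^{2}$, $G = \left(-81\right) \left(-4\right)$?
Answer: $\frac{i \sqrt{14163078123228047839942834}}{41797349131} \approx 90.039 i$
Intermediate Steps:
$G = 324$
$t{\left(y \right)} = \frac{3}{-5 + \left(y + 2 y \left(-9 + y\right)\right)^{2}}$ ($t{\left(y \right)} = \frac{3}{-5 + \left(y + \left(y + y\right) \left(y - 9\right)\right)^{2}} = \frac{3}{-5 + \left(y + 2 y \left(-9 + y\right)\right)^{2}}$)
$\sqrt{t{\left(G \right)} - 8107} = \sqrt{\frac{3}{-5 + 324^{2} \left(-17 + 2 \cdot 324\right)^{2}} - 8107} = \sqrt{\frac{3}{-5 + 104976 \left(-17 + 648\right)^{2}} - 8107} = \sqrt{\frac{3}{-5 + 104976 \cdot 631^{2}} - 8107} = \sqrt{\frac{3}{-5 + 104976 \cdot 398161} - 8107} = \sqrt{\frac{3}{-5 + 41797349136} - 8107} = \sqrt{\frac{3}{41797349131} - 8107} = \sqrt{- \frac{338851109405014}{41797349131}} = \frac{i \sqrt{14163078123228047839942834}}{41797349131}$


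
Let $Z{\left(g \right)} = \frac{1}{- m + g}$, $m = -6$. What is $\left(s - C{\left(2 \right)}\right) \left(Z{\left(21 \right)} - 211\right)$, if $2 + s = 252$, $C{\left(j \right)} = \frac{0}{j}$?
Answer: $- \frac{1424000}{27} \approx -52741.0$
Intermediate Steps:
$Z{\left(g \right)} = \frac{1}{6 + g}$ ($Z{\left(g \right)} = \frac{1}{\left(-1\right) \left(-6\right) + g} = \frac{1}{6 + g}$)
$C{\left(j \right)} = 0$
$s = 250$ ($s = -2 + 252 = 250$)
$\left(s - C{\left(2 \right)}\right) \left(Z{\left(21 \right)} - 211\right) = \left(250 - 0\right) \left(\frac{1}{6 + 21} - 211\right) = \left(250 + 0\right) \left(\frac{1}{27} - 211\right) = 250 \left(\frac{1}{27} - 211\right) = 250 \left(- \frac{5696}{27}\right) = - \frac{1424000}{27}$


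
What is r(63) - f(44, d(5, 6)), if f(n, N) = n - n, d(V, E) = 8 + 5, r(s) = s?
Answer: 63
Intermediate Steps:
d(V, E) = 13
f(n, N) = 0
r(63) - f(44, d(5, 6)) = 63 - 1*0 = 63 + 0 = 63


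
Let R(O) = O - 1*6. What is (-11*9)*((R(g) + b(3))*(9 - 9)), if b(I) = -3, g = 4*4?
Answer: 0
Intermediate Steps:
g = 16
R(O) = -6 + O (R(O) = O - 6 = -6 + O)
(-11*9)*((R(g) + b(3))*(9 - 9)) = (-11*9)*(((-6 + 16) - 3)*(9 - 9)) = -99*(10 - 3)*0 = -693*0 = -99*0 = 0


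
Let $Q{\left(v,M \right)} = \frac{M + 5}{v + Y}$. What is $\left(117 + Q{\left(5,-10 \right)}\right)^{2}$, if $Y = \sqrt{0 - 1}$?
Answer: $\frac{2275566}{169} + \frac{15085 i}{338} \approx 13465.0 + 44.63 i$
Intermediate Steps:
$Y = i$ ($Y = \sqrt{-1} = i \approx 1.0 i$)
$Q{\left(v,M \right)} = \frac{5 + M}{i + v}$ ($Q{\left(v,M \right)} = \frac{M + 5}{v + i} = \frac{5 + M}{i + v}$)
$\left(117 + Q{\left(5,-10 \right)}\right)^{2} = \left(117 + \frac{5 - 10}{i + 5}\right)^{2} = \left(117 + \frac{1}{5 + i} \left(-5\right)\right)^{2} = \left(117 + \frac{5 - i}{26} \left(-5\right)\right)^{2} = \left(117 - \frac{5 \left(5 - i\right)}{26}\right)^{2}$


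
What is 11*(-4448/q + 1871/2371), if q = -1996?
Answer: 39271991/1183129 ≈ 33.193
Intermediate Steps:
11*(-4448/q + 1871/2371) = 11*(-4448/(-1996) + 1871/2371) = 11*(-4448*(-1/1996) + 1871*(1/2371)) = 11*(1112/499 + 1871/2371) = 11*(3570181/1183129) = 39271991/1183129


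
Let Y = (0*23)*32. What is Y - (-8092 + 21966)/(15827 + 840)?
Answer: -1982/2381 ≈ -0.83242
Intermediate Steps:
Y = 0 (Y = 0*32 = 0)
Y - (-8092 + 21966)/(15827 + 840) = 0 - (-8092 + 21966)/(15827 + 840) = 0 - 13874/16667 = 0 - 1*1982/2381 = 0 - 1982/2381 = -1982/2381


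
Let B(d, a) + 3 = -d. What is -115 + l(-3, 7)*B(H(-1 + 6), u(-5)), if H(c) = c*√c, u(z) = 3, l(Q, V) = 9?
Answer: -142 - 45*√5 ≈ -242.62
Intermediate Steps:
H(c) = c^(3/2)
B(d, a) = -3 - d
-115 + l(-3, 7)*B(H(-1 + 6), u(-5)) = -115 + 9*(-3 - (-1 + 6)^(3/2)) = -115 + 9*(-3 - 5^(3/2)) = -115 + 9*(-3 - 5*√5) = -115 + (-27 - 45*√5) = -142 - 45*√5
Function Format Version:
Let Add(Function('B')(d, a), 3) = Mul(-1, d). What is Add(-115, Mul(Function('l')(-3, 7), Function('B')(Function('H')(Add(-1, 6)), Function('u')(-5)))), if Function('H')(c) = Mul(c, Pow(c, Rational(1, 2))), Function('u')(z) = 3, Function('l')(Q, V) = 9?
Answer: Add(-142, Mul(-45, Pow(5, Rational(1, 2)))) ≈ -242.62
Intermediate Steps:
Function('H')(c) = Pow(c, Rational(3, 2))
Function('B')(d, a) = Add(-3, Mul(-1, d))
Add(-115, Mul(Function('l')(-3, 7), Function('B')(Function('H')(Add(-1, 6)), Function('u')(-5)))) = Add(-115, Mul(9, Add(-3, Mul(-1, Pow(Add(-1, 6), Rational(3, 2)))))) = Add(-115, Mul(9, Add(-3, Mul(-1, Pow(5, Rational(3, 2)))))) = Add(-115, Mul(9, Add(-3, Mul(-1, Mul(5, Pow(5, Rational(1, 2))))))) = Add(-115, Mul(9, Add(-3, Mul(-5, Pow(5, Rational(1, 2)))))) = Add(-115, Add(-27, Mul(-45, Pow(5, Rational(1, 2))))) = Add(-142, Mul(-45, Pow(5, Rational(1, 2))))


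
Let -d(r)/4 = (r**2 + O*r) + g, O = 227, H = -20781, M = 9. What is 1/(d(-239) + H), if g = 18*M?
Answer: -1/32901 ≈ -3.0394e-5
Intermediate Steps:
g = 162 (g = 18*9 = 162)
d(r) = -648 - 908*r - 4*r**2 (d(r) = -4*((r**2 + 227*r) + 162) = -4*(162 + r**2 + 227*r) = -648 - 908*r - 4*r**2)
1/(d(-239) + H) = 1/((-648 - 908*(-239) - 4*(-239)**2) - 20781) = 1/((-648 + 217012 - 4*57121) - 20781) = 1/((-648 + 217012 - 228484) - 20781) = 1/(-12120 - 20781) = 1/(-32901) = -1/32901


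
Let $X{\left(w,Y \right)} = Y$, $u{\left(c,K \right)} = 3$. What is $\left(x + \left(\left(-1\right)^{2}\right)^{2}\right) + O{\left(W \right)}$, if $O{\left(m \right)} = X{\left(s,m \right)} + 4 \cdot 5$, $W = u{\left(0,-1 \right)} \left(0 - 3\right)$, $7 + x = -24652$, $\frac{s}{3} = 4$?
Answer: $-24647$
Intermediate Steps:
$s = 12$ ($s = 3 \cdot 4 = 12$)
$x = -24659$ ($x = -7 - 24652 = -24659$)
$W = -9$ ($W = 3 \left(0 - 3\right) = 3 \left(-3\right) = -9$)
$O{\left(m \right)} = 20 + m$ ($O{\left(m \right)} = m + 4 \cdot 5 = m + 20 = 20 + m$)
$\left(x + \left(\left(-1\right)^{2}\right)^{2}\right) + O{\left(W \right)} = \left(-24659 + \left(\left(-1\right)^{2}\right)^{2}\right) + \left(20 - 9\right) = \left(-24659 + 1^{2}\right) + 11 = \left(-24659 + 1\right) + 11 = -24658 + 11 = -24647$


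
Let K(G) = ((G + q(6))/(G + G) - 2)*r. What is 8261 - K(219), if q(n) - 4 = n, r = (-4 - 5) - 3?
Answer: 601759/73 ≈ 8243.3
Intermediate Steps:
r = -12 (r = -9 - 3 = -12)
q(n) = 4 + n
K(G) = 24 - 6*(10 + G)/G (K(G) = ((G + (4 + 6))/(G + G) - 2)*(-12) = ((G + 10)/((2*G)) - 2)*(-12) = ((10 + G)*(1/(2*G)) - 2)*(-12) = ((10 + G)/(2*G) - 2)*(-12) = (-2 + (10 + G)/(2*G))*(-12) = 24 - 6*(10 + G)/G)
8261 - K(219) = 8261 - (18 - 60/219) = 8261 - (18 - 60*1/219) = 8261 - (18 - 20/73) = 8261 - 1*1294/73 = 8261 - 1294/73 = 601759/73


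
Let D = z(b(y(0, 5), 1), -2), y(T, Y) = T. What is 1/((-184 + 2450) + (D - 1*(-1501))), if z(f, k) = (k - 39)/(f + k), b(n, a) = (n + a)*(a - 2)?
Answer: 3/11342 ≈ 0.00026450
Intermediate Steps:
b(n, a) = (-2 + a)*(a + n) (b(n, a) = (a + n)*(-2 + a) = (-2 + a)*(a + n))
z(f, k) = (-39 + k)/(f + k)
D = 41/3 (D = (-39 - 2)/((1**2 - 2*1 - 2*0 + 1*0) - 2) = -41/((1 - 2 + 0 + 0) - 2) = -41/(-1 - 2) = -41/(-3) = -1/3*(-41) = 41/3 ≈ 13.667)
1/((-184 + 2450) + (D - 1*(-1501))) = 1/((-184 + 2450) + (41/3 - 1*(-1501))) = 1/(2266 + (41/3 + 1501)) = 1/(2266 + 4544/3) = 1/(11342/3) = 3/11342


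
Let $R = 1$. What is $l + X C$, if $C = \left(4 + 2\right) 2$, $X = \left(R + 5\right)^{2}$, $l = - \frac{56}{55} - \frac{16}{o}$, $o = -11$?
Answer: $\frac{23784}{55} \approx 432.44$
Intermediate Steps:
$l = \frac{24}{55}$ ($l = - \frac{56}{55} - \frac{16}{-11} = \left(-56\right) \frac{1}{55} - - \frac{16}{11} = - \frac{56}{55} + \frac{16}{11} = \frac{24}{55} \approx 0.43636$)
$X = 36$ ($X = \left(1 + 5\right)^{2} = 6^{2} = 36$)
$C = 12$ ($C = 6 \cdot 2 = 12$)
$l + X C = \frac{24}{55} + 36 \cdot 12 = \frac{24}{55} + 432 = \frac{23784}{55}$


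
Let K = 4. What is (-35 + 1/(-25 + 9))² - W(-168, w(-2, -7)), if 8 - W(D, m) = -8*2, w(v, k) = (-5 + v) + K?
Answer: 308577/256 ≈ 1205.4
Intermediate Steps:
w(v, k) = -1 + v (w(v, k) = (-5 + v) + 4 = -1 + v)
W(D, m) = 24 (W(D, m) = 8 - (-8)*2 = 8 - 1*(-16) = 8 + 16 = 24)
(-35 + 1/(-25 + 9))² - W(-168, w(-2, -7)) = (-35 + 1/(-25 + 9))² - 1*24 = (-35 + 1/(-16))² - 24 = (-35 - 1/16)² - 24 = (-561/16)² - 24 = 314721/256 - 24 = 308577/256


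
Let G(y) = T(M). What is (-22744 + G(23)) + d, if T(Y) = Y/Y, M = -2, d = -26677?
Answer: -49420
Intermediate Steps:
T(Y) = 1
G(y) = 1
(-22744 + G(23)) + d = (-22744 + 1) - 26677 = -22743 - 26677 = -49420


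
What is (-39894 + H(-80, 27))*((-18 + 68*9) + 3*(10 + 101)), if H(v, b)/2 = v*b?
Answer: -40986378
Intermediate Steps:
H(v, b) = 2*b*v (H(v, b) = 2*(v*b) = 2*(b*v) = 2*b*v)
(-39894 + H(-80, 27))*((-18 + 68*9) + 3*(10 + 101)) = (-39894 + 2*27*(-80))*((-18 + 68*9) + 3*(10 + 101)) = (-39894 - 4320)*((-18 + 612) + 3*111) = -44214*(594 + 333) = -44214*927 = -40986378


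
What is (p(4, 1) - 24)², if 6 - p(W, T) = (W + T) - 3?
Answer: 400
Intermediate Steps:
p(W, T) = 9 - T - W (p(W, T) = 6 - ((W + T) - 3) = 6 - ((T + W) - 3) = 6 - (-3 + T + W) = 6 + (3 - T - W) = 9 - T - W)
(p(4, 1) - 24)² = ((9 - 1*1 - 1*4) - 24)² = ((9 - 1 - 4) - 24)² = (4 - 24)² = (-20)² = 400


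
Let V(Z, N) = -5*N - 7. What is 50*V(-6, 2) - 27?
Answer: -877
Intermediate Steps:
V(Z, N) = -7 - 5*N
50*V(-6, 2) - 27 = 50*(-7 - 5*2) - 27 = 50*(-7 - 10) - 27 = 50*(-17) - 27 = -850 - 27 = -877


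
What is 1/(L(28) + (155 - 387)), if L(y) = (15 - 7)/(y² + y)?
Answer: -203/47094 ≈ -0.0043105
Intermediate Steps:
L(y) = 8/(y + y²)
1/(L(28) + (155 - 387)) = 1/(8/(28*(1 + 28)) + (155 - 387)) = 1/(8*(1/28)/29 - 232) = 1/(8*(1/28)*(1/29) - 232) = 1/(2/203 - 232) = 1/(-47094/203) = -203/47094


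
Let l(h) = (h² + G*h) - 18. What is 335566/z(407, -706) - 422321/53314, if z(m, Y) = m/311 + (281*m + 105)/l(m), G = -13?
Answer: 223018432687879387/1344301474002 ≈ 1.6590e+5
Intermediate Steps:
l(h) = -18 + h² - 13*h (l(h) = (h² - 13*h) - 18 = -18 + h² - 13*h)
z(m, Y) = m/311 + (105 + 281*m)/(-18 + m² - 13*m) (z(m, Y) = m/311 + (281*m + 105)/(-18 + m² - 13*m) = m*(1/311) + (105 + 281*m)/(-18 + m² - 13*m) = m/311 + (105 + 281*m)/(-18 + m² - 13*m))
335566/z(407, -706) - 422321/53314 = 335566/(((32655 + 407³ - 13*407² + 87373*407)/(311*(-18 + 407² - 13*407)))) - 422321/53314 = 335566/(((32655 + 67419143 - 13*165649 + 35560811)/(311*(-18 + 165649 - 5291)))) - 422321*1/53314 = 335566/(((1/311)*(32655 + 67419143 - 2153437 + 35560811)/160340)) - 422321/53314 = 335566/(((1/311)*(1/160340)*100859172)) - 422321/53314 = 335566/(25214793/12466435) - 422321/53314 = 335566*(12466435/25214793) - 422321/53314 = 4183311727210/25214793 - 422321/53314 = 223018432687879387/1344301474002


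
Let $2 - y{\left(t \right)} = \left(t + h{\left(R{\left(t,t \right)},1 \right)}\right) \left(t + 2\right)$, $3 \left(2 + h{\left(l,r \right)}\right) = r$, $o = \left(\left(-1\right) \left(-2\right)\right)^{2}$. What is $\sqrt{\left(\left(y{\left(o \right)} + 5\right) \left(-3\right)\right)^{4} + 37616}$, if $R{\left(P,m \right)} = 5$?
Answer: $\sqrt{232097} \approx 481.76$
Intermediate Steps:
$o = 4$ ($o = 2^{2} = 4$)
$h{\left(l,r \right)} = -2 + \frac{r}{3}$
$y{\left(t \right)} = 2 - \left(2 + t\right) \left(- \frac{5}{3} + t\right)$ ($y{\left(t \right)} = 2 - \left(t + \left(-2 + \frac{1}{3} \cdot 1\right)\right) \left(t + 2\right) = 2 - \left(t + \left(-2 + \frac{1}{3}\right)\right) \left(2 + t\right) = 2 - \left(t - \frac{5}{3}\right) \left(2 + t\right) = 2 - \left(- \frac{5}{3} + t\right) \left(2 + t\right) = 2 - \left(2 + t\right) \left(- \frac{5}{3} + t\right)$)
$\sqrt{\left(\left(y{\left(o \right)} + 5\right) \left(-3\right)\right)^{4} + 37616} = \sqrt{\left(\left(\left(\frac{16}{3} - 4^{2} - \frac{4}{3}\right) + 5\right) \left(-3\right)\right)^{4} + 37616} = \sqrt{\left(\left(\left(\frac{16}{3} - 16 - \frac{4}{3}\right) + 5\right) \left(-3\right)\right)^{4} + 37616} = \sqrt{\left(\left(-12 + 5\right) \left(-3\right)\right)^{4} + 37616} = \sqrt{\left(\left(-7\right) \left(-3\right)\right)^{4} + 37616} = \sqrt{21^{4} + 37616} = \sqrt{194481 + 37616} = \sqrt{232097}$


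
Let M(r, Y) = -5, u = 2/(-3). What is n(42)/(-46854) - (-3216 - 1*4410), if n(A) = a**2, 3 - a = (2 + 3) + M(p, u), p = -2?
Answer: 39700955/5206 ≈ 7626.0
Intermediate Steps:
u = -2/3 (u = 2*(-1/3) = -2/3 ≈ -0.66667)
a = 3 (a = 3 - ((2 + 3) - 5) = 3 - (5 - 5) = 3 - 1*0 = 3 + 0 = 3)
n(A) = 9 (n(A) = 3**2 = 9)
n(42)/(-46854) - (-3216 - 1*4410) = 9/(-46854) - (-3216 - 1*4410) = 9*(-1/46854) - (-3216 - 4410) = -1/5206 - 1*(-7626) = -1/5206 + 7626 = 39700955/5206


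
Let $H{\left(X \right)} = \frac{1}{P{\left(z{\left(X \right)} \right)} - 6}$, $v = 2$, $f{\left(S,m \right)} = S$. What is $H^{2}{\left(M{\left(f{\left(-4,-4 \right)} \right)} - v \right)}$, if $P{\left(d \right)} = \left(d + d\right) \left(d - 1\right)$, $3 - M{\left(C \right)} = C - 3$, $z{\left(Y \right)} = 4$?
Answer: $\frac{1}{324} \approx 0.0030864$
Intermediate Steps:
$M{\left(C \right)} = 6 - C$ ($M{\left(C \right)} = 3 - \left(C - 3\right) = 3 - \left(-3 + C\right) = 6 - C$)
$P{\left(d \right)} = 2 d \left(-1 + d\right)$
$H{\left(X \right)} = \frac{1}{18}$ ($H{\left(X \right)} = \frac{1}{2 \cdot 4 \left(-1 + 4\right) - 6} = \frac{1}{2 \cdot 4 \cdot 3 - 6} = \frac{1}{24 - 6} = \frac{1}{18}$)
$H^{2}{\left(M{\left(f{\left(-4,-4 \right)} \right)} - v \right)} = \left(\frac{1}{18}\right)^{2} = \frac{1}{324}$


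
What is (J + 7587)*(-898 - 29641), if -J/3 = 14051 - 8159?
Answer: 308107971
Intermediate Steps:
J = -17676 (J = -3*(14051 - 8159) = -3*5892 = -17676)
(J + 7587)*(-898 - 29641) = (-17676 + 7587)*(-898 - 29641) = -10089*(-30539) = 308107971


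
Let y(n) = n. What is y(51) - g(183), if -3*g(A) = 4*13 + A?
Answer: 388/3 ≈ 129.33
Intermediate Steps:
g(A) = -52/3 - A/3 (g(A) = -(4*13 + A)/3 = -(52 + A)/3 = -52/3 - A/3)
y(51) - g(183) = 51 - (-52/3 - ⅓*183) = 51 - (-52/3 - 61) = 51 - 1*(-235/3) = 51 + 235/3 = 388/3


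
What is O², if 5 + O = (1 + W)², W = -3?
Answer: 1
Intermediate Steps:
O = -1 (O = -5 + (1 - 3)² = -5 + (-2)² = -5 + 4 = -1)
O² = (-1)² = 1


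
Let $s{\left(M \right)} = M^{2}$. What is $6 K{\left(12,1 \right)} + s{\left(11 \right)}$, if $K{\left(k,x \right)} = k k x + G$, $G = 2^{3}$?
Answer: $1033$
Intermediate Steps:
$G = 8$
$K{\left(k,x \right)} = 8 + x k^{2}$ ($K{\left(k,x \right)} = k k x + 8 = k^{2} x + 8 = x k^{2} + 8 = 8 + x k^{2}$)
$6 K{\left(12,1 \right)} + s{\left(11 \right)} = 6 \left(8 + 1 \cdot 12^{2}\right) + 11^{2} = 6 \left(8 + 1 \cdot 144\right) + 121 = 6 \left(8 + 144\right) + 121 = 6 \cdot 152 + 121 = 912 + 121 = 1033$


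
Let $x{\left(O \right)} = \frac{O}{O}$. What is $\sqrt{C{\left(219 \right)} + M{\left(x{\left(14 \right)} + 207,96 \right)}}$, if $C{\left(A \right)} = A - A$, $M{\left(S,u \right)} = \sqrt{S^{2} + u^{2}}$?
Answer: $4 \sqrt[4]{205} \approx 15.136$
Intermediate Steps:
$x{\left(O \right)} = 1$
$C{\left(A \right)} = 0$
$\sqrt{C{\left(219 \right)} + M{\left(x{\left(14 \right)} + 207,96 \right)}} = \sqrt{0 + \sqrt{\left(1 + 207\right)^{2} + 96^{2}}} = \sqrt{0 + \sqrt{208^{2} + 9216}} = \sqrt{0 + \sqrt{43264 + 9216}} = \sqrt{0 + \sqrt{52480}} = \sqrt{0 + 16 \sqrt{205}} = \sqrt{16 \sqrt{205}} = 4 \sqrt[4]{205}$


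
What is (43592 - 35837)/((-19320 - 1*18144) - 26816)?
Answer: -1551/12856 ≈ -0.12064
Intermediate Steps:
(43592 - 35837)/((-19320 - 1*18144) - 26816) = 7755/((-19320 - 18144) - 26816) = 7755/(-37464 - 26816) = 7755/(-64280) = 7755*(-1/64280) = -1551/12856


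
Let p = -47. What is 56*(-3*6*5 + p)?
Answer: -7672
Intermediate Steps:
56*(-3*6*5 + p) = 56*(-3*6*5 - 47) = 56*(-18*5 - 47) = 56*(-90 - 47) = 56*(-137) = -7672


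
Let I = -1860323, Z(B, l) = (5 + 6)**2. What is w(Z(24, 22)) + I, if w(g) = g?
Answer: -1860202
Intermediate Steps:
Z(B, l) = 121 (Z(B, l) = 11**2 = 121)
w(Z(24, 22)) + I = 121 - 1860323 = -1860202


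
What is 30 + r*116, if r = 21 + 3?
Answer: 2814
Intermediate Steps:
r = 24
30 + r*116 = 30 + 24*116 = 30 + 2784 = 2814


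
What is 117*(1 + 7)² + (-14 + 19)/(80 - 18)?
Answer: 464261/62 ≈ 7488.1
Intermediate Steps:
117*(1 + 7)² + (-14 + 19)/(80 - 18) = 117*8² + 5/62 = 117*64 + 5*(1/62) = 7488 + 5/62 = 464261/62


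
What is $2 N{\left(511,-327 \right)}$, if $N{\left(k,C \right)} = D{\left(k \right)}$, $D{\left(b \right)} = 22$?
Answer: $44$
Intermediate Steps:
$N{\left(k,C \right)} = 22$
$2 N{\left(511,-327 \right)} = 2 \cdot 22 = 44$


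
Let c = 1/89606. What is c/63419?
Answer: 1/5682722914 ≈ 1.7597e-10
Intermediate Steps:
c = 1/89606 ≈ 1.1160e-5
c/63419 = (1/89606)/63419 = (1/89606)*(1/63419) = 1/5682722914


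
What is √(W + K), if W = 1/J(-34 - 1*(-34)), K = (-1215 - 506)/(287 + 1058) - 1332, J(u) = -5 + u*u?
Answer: 43*I*√52186/269 ≈ 36.517*I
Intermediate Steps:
J(u) = -5 + u²
K = -1793261/1345 (K = -1721/1345 - 1332 = -1793261/1345 ≈ -1333.3)
W = -⅕ (W = 1/(-5 + (-34 - 1*(-34))²) = 1/(-5 + (-34 + 34)²) = 1/(-5 + 0²) = 1/(-5 + 0) = 1/(-5) = -⅕ ≈ -0.20000)
√(W + K) = √(-⅕ - 1793261/1345) = √(-358706/269) = 43*I*√52186/269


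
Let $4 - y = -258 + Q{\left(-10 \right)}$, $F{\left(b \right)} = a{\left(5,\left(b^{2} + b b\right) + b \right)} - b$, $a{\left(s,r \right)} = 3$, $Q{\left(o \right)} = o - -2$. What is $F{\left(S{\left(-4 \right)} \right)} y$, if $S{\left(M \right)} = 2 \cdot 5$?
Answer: $-1890$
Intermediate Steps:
$Q{\left(o \right)} = 2 + o$ ($Q{\left(o \right)} = o + 2 = 2 + o$)
$S{\left(M \right)} = 10$
$F{\left(b \right)} = 3 - b$
$y = 270$ ($y = 4 - \left(-258 + \left(2 - 10\right)\right) = 4 - \left(-258 - 8\right) = 4 - -266 = 4 + 266 = 270$)
$F{\left(S{\left(-4 \right)} \right)} y = \left(3 - 10\right) 270 = \left(-7\right) 270 = -1890$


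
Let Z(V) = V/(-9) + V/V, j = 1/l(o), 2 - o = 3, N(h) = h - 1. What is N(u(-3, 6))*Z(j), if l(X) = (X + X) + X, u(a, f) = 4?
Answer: 28/9 ≈ 3.1111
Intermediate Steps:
N(h) = -1 + h
o = -1 (o = 2 - 1*3 = 2 - 3 = -1)
l(X) = 3*X (l(X) = 2*X + X = 3*X)
j = -⅓ (j = 1/(3*(-1)) = 1/(-3) = -⅓ ≈ -0.33333)
Z(V) = 1 - V/9 (Z(V) = V*(-⅑) + 1 = -V/9 + 1 = 1 - V/9)
N(u(-3, 6))*Z(j) = (-1 + 4)*(1 - ⅑*(-⅓)) = 3*(1 + 1/27) = 3*(28/27) = 28/9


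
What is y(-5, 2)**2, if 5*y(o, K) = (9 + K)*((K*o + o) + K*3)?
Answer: 9801/25 ≈ 392.04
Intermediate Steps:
y(o, K) = (9 + K)*(o + 3*K + K*o)/5 (y(o, K) = ((9 + K)*((K*o + o) + K*3))/5 = ((9 + K)*((o + K*o) + 3*K))/5 = ((9 + K)*(o + 3*K + K*o))/5 = (9 + K)*(o + 3*K + K*o)/5)
y(-5, 2)**2 = ((3/5)*2**2 + (9/5)*(-5) + (27/5)*2 + 2*2*(-5) + (1/5)*(-5)*2**2)**2 = ((3/5)*4 - 9 + 54/5 - 20 + (1/5)*(-5)*4)**2 = (12/5 - 9 + 54/5 - 20 - 4)**2 = (-99/5)**2 = 9801/25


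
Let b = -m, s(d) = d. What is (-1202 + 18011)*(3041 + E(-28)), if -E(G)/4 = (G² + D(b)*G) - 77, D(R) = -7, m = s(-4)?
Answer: -9597939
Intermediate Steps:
m = -4
b = 4 (b = -1*(-4) = 4)
E(G) = 308 - 4*G² + 28*G (E(G) = -4*((G² - 7*G) - 77) = -4*(-77 + G² - 7*G) = 308 - 4*G² + 28*G)
(-1202 + 18011)*(3041 + E(-28)) = (-1202 + 18011)*(3041 + (308 - 4*(-28)² + 28*(-28))) = 16809*(3041 + (308 - 4*784 - 784)) = 16809*(3041 + (308 - 3136 - 784)) = 16809*(3041 - 3612) = 16809*(-571) = -9597939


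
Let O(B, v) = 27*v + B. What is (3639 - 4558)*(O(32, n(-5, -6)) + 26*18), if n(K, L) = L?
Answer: -310622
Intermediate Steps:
O(B, v) = B + 27*v
(3639 - 4558)*(O(32, n(-5, -6)) + 26*18) = (3639 - 4558)*((32 + 27*(-6)) + 26*18) = -919*((32 - 162) + 468) = -919*(-130 + 468) = -919*338 = -310622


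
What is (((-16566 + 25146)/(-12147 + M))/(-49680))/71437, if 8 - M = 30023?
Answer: 143/2493875385432 ≈ 5.7340e-11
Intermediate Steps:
M = -30015 (M = 8 - 1*30023 = 8 - 30023 = -30015)
(((-16566 + 25146)/(-12147 + M))/(-49680))/71437 = (((-16566 + 25146)/(-12147 - 30015))/(-49680))/71437 = ((8580/(-42162))*(-1/49680))*(1/71437) = ((8580*(-1/42162))*(-1/49680))*(1/71437) = -1430/7027*(-1/49680)*(1/71437) = (143/34910136)*(1/71437) = 143/2493875385432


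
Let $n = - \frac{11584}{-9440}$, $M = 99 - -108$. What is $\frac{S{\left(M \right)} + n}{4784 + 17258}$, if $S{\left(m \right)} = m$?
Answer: $\frac{61427}{6502390} \approx 0.0094468$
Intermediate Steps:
$M = 207$ ($M = 99 + 108 = 207$)
$n = \frac{362}{295}$ ($n = \left(-11584\right) \left(- \frac{1}{9440}\right) = \frac{362}{295} \approx 1.2271$)
$\frac{S{\left(M \right)} + n}{4784 + 17258} = \frac{207 + \frac{362}{295}}{4784 + 17258} = \frac{61427}{295 \cdot 22042} = \frac{61427}{295} \cdot \frac{1}{22042} = \frac{61427}{6502390}$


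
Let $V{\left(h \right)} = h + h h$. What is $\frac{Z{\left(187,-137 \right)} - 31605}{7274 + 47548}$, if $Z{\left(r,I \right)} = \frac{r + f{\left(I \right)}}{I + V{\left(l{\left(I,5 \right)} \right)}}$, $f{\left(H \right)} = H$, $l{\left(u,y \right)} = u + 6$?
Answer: $- \frac{533903215}{926108046} \approx -0.5765$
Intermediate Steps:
$l{\left(u,y \right)} = 6 + u$
$V{\left(h \right)} = h + h^{2}$
$Z{\left(r,I \right)} = \frac{I + r}{I + \left(6 + I\right) \left(7 + I\right)}$ ($Z{\left(r,I \right)} = \frac{r + I}{I + \left(6 + I\right) \left(1 + \left(6 + I\right)\right)} = \frac{I + r}{I + \left(6 + I\right) \left(7 + I\right)}$)
$\frac{Z{\left(187,-137 \right)} - 31605}{7274 + 47548} = \frac{\frac{-137 + 187}{-137 + \left(6 - 137\right) \left(7 - 137\right)} - 31605}{7274 + 47548} = \frac{\frac{1}{-137 - -17030} \cdot 50 - 31605}{54822} = \left(\frac{1}{-137 + 17030} \cdot 50 - 31605\right) \frac{1}{54822} = \left(\frac{1}{16893} \cdot 50 - 31605\right) \frac{1}{54822} = \left(\frac{50}{16893} - 31605\right) \frac{1}{54822} = \left(- \frac{533903215}{16893}\right) \frac{1}{54822} = - \frac{533903215}{926108046}$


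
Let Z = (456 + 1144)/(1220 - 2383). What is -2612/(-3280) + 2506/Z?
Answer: -59720679/32800 ≈ -1820.8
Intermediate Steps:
Z = -1600/1163 (Z = 1600/(-1163) = 1600*(-1/1163) = -1600/1163 ≈ -1.3758)
-2612/(-3280) + 2506/Z = -2612/(-3280) + 2506/(-1600/1163) = -2612*(-1/3280) + 2506*(-1163/1600) = 653/820 - 1457239/800 = -59720679/32800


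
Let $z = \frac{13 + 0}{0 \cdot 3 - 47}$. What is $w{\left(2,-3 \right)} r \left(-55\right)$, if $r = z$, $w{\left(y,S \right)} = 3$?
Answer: $\frac{2145}{47} \approx 45.638$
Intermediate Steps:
$z = - \frac{13}{47}$ ($z = \frac{13}{0 - 47} = \frac{13}{-47} = 13 \left(- \frac{1}{47}\right) = - \frac{13}{47} \approx -0.2766$)
$r = - \frac{13}{47} \approx -0.2766$
$w{\left(2,-3 \right)} r \left(-55\right) = 3 \left(- \frac{13}{47}\right) \left(-55\right) = \left(- \frac{39}{47}\right) \left(-55\right) = \frac{2145}{47}$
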